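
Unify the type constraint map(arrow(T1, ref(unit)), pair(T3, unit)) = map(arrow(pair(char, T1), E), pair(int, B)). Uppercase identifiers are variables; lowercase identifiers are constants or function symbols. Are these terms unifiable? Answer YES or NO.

NO

Decompose map/2: arrow(T1, ref(unit)) = arrow(pair(char, T1), E),  pair(T3, unit) = pair(int, B).
Decompose arrow/2: T1 = pair(char, T1),  ref(unit) = E.
Occurs check fails: T1 occurs in pair(char, T1); the equation T1 = pair(char, T1) has no finite solution.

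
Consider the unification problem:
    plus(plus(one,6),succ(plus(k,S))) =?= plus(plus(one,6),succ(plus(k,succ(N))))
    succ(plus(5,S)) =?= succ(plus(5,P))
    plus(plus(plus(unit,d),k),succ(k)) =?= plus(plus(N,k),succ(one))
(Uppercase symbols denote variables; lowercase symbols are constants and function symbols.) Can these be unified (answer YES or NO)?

Decompose plus/2: plus(one,6) =?= plus(one,6),  succ(plus(k,S)) =?= succ(plus(k,succ(N))).
Delete trivial equation plus(one,6) =?= plus(one,6).
Decompose succ/1: plus(k,S) =?= plus(k,succ(N)).
Decompose plus/2: k =?= k,  S =?= succ(N).
Delete trivial equation k =?= k.
Bind S := succ(N); substituting into the one remaining equation that mentions S gives: succ(plus(5,succ(N))) =?= succ(plus(5,P)).
Decompose succ/1: plus(5,succ(N)) =?= plus(5,P).
Decompose plus/2: 5 =?= 5,  succ(N) =?= P.
Delete trivial equation 5 =?= 5.
Bind P := succ(N); no other remaining equation mentions P.
Decompose plus/2: plus(plus(unit,d),k) =?= plus(N,k),  succ(k) =?= succ(one).
Decompose plus/2: plus(unit,d) =?= N,  k =?= k.
Bind N := plus(unit,d); no other remaining equation mentions N. Substituting into the earlier bindings gives S := succ(plus(unit,d)), P := succ(plus(unit,d)).
Delete trivial equation k =?= k.
Decompose succ/1: k =?= one.
Clash: constants k and one differ; no unifier exists.

NO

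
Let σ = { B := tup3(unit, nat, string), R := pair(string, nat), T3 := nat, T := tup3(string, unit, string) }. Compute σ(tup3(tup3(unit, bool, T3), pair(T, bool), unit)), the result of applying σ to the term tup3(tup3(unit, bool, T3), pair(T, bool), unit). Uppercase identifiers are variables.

Replace each occurrence of T3 with nat.
Replace each occurrence of T with tup3(string, unit, string).
Result: tup3(tup3(unit, bool, nat), pair(tup3(string, unit, string), bool), unit).

tup3(tup3(unit, bool, nat), pair(tup3(string, unit, string), bool), unit)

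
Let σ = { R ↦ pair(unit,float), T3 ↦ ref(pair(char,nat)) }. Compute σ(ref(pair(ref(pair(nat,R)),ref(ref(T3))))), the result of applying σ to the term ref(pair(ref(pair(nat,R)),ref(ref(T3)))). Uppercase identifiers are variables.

Replace each occurrence of R with pair(unit,float).
Replace each occurrence of T3 with ref(pair(char,nat)).
Result: ref(pair(ref(pair(nat,pair(unit,float))),ref(ref(ref(pair(char,nat)))))).

ref(pair(ref(pair(nat,pair(unit,float))),ref(ref(ref(pair(char,nat))))))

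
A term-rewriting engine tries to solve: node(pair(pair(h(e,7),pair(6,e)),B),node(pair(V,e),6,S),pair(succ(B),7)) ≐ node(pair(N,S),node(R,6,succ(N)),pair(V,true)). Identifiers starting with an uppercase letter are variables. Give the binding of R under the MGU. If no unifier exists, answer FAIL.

Decompose node/3: pair(pair(h(e,7),pair(6,e)),B) ≐ pair(N,S),  node(pair(V,e),6,S) ≐ node(R,6,succ(N)),  pair(succ(B),7) ≐ pair(V,true).
Decompose pair/2: pair(h(e,7),pair(6,e)) ≐ N,  B ≐ S.
Bind N := pair(h(e,7),pair(6,e)); substituting into the one remaining equation that mentions N gives: node(pair(V,e),6,S) ≐ node(R,6,succ(pair(h(e,7),pair(6,e)))).
Bind B := S; substituting into the one remaining equation that mentions B gives: pair(succ(S),7) ≐ pair(V,true).
Decompose node/3: pair(V,e) ≐ R,  6 ≐ 6,  S ≐ succ(pair(h(e,7),pair(6,e))).
Bind R := pair(V,e); no other remaining equation mentions R.
Delete trivial equation 6 ≐ 6.
Bind S := succ(pair(h(e,7),pair(6,e))); substituting into the remaining equation gives: pair(succ(succ(pair(h(e,7),pair(6,e)))),7) ≐ pair(V,true). Substituting into the earlier binding gives B := succ(pair(h(e,7),pair(6,e))).
Decompose pair/2: succ(succ(pair(h(e,7),pair(6,e)))) ≐ V,  7 ≐ true.
Bind V := succ(succ(pair(h(e,7),pair(6,e)))); no other remaining equation mentions V. Substituting into the earlier binding gives R := pair(succ(succ(pair(h(e,7),pair(6,e)))),e).
Clash: constants 7 and true differ; no unifier exists.

FAIL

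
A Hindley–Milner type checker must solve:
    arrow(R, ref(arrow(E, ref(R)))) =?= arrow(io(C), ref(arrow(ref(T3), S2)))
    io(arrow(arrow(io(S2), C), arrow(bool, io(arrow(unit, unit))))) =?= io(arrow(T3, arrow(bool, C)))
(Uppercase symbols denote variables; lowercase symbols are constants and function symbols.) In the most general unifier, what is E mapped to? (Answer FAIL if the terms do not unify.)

ref(arrow(io(ref(io(io(arrow(unit, unit))))), io(arrow(unit, unit))))

Decompose arrow/2: R =?= io(C),  ref(arrow(E, ref(R))) =?= ref(arrow(ref(T3), S2)).
Bind R := io(C); substituting into the one remaining equation that mentions R gives: ref(arrow(E, ref(io(C)))) =?= ref(arrow(ref(T3), S2)).
Decompose ref/1: arrow(E, ref(io(C))) =?= arrow(ref(T3), S2).
Decompose arrow/2: E =?= ref(T3),  ref(io(C)) =?= S2.
Bind E := ref(T3); no other remaining equation mentions E.
Bind S2 := ref(io(C)); substituting into the remaining equation gives: io(arrow(arrow(io(ref(io(C))), C), arrow(bool, io(arrow(unit, unit))))) =?= io(arrow(T3, arrow(bool, C))).
Decompose io/1: arrow(arrow(io(ref(io(C))), C), arrow(bool, io(arrow(unit, unit)))) =?= arrow(T3, arrow(bool, C)).
Decompose arrow/2: arrow(io(ref(io(C))), C) =?= T3,  arrow(bool, io(arrow(unit, unit))) =?= arrow(bool, C).
Bind T3 := arrow(io(ref(io(C))), C); no other remaining equation mentions T3. Substituting into the earlier binding gives E := ref(arrow(io(ref(io(C))), C)).
Decompose arrow/2: bool =?= bool,  io(arrow(unit, unit)) =?= C.
Delete trivial equation bool =?= bool.
Bind C := io(arrow(unit, unit)). Substituting into the earlier bindings gives R := io(io(arrow(unit, unit))), E := ref(arrow(io(ref(io(io(arrow(unit, unit))))), io(arrow(unit, unit)))), S2 := ref(io(io(arrow(unit, unit)))), T3 := arrow(io(ref(io(io(arrow(unit, unit))))), io(arrow(unit, unit))).
MGU = { R := io(io(arrow(unit, unit))), E := ref(arrow(io(ref(io(io(arrow(unit, unit))))), io(arrow(unit, unit)))), S2 := ref(io(io(arrow(unit, unit)))), T3 := arrow(io(ref(io(io(arrow(unit, unit))))), io(arrow(unit, unit))), C := io(arrow(unit, unit)) }, so E := ref(arrow(io(ref(io(io(arrow(unit, unit))))), io(arrow(unit, unit)))).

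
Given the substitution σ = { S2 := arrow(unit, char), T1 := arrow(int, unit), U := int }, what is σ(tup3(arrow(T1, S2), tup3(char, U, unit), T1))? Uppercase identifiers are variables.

Replace each occurrence of S2 with arrow(unit, char).
Replace each occurrence of T1 with arrow(int, unit).
Replace each occurrence of U with int.
Result: tup3(arrow(arrow(int, unit), arrow(unit, char)), tup3(char, int, unit), arrow(int, unit)).

tup3(arrow(arrow(int, unit), arrow(unit, char)), tup3(char, int, unit), arrow(int, unit))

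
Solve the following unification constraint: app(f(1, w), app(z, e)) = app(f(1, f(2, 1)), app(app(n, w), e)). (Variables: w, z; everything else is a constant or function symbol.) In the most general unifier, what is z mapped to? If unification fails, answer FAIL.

Decompose app/2: f(1, w) = f(1, f(2, 1)),  app(z, e) = app(app(n, w), e).
Decompose f/2: 1 = 1,  w = f(2, 1).
Delete trivial equation 1 = 1.
Bind w := f(2, 1); substituting into the remaining equation gives: app(z, e) = app(app(n, f(2, 1)), e).
Decompose app/2: z = app(n, f(2, 1)),  e = e.
Bind z := app(n, f(2, 1)); no other remaining equation mentions z.
Delete trivial equation e = e.
MGU = { w ↦ f(2, 1), z ↦ app(n, f(2, 1)) }, so z ↦ app(n, f(2, 1)).

app(n, f(2, 1))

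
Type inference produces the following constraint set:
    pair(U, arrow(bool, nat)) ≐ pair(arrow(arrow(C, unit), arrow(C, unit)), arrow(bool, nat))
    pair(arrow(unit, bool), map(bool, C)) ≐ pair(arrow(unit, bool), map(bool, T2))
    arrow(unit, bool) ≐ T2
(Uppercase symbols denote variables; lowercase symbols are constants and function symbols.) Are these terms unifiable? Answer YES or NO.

YES

Decompose pair/2: U ≐ arrow(arrow(C, unit), arrow(C, unit)),  arrow(bool, nat) ≐ arrow(bool, nat).
Bind U := arrow(arrow(C, unit), arrow(C, unit)); no other remaining equation mentions U.
Delete trivial equation arrow(bool, nat) ≐ arrow(bool, nat).
Decompose pair/2: arrow(unit, bool) ≐ arrow(unit, bool),  map(bool, C) ≐ map(bool, T2).
Delete trivial equation arrow(unit, bool) ≐ arrow(unit, bool).
Decompose map/2: bool ≐ bool,  C ≐ T2.
Delete trivial equation bool ≐ bool.
Bind C := T2; no other remaining equation mentions C. Substituting into the earlier binding gives U := arrow(arrow(T2, unit), arrow(T2, unit)).
Bind T2 := arrow(unit, bool). Substituting into the earlier bindings gives U := arrow(arrow(arrow(unit, bool), unit), arrow(arrow(unit, bool), unit)), C := arrow(unit, bool).
No equations remain and no clash or occurs-check failure arose, so a unifier exists.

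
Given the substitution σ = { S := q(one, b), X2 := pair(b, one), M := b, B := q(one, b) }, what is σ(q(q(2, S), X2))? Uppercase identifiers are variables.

q(q(2, q(one, b)), pair(b, one))

Replace each occurrence of S with q(one, b).
Replace each occurrence of X2 with pair(b, one).
Result: q(q(2, q(one, b)), pair(b, one)).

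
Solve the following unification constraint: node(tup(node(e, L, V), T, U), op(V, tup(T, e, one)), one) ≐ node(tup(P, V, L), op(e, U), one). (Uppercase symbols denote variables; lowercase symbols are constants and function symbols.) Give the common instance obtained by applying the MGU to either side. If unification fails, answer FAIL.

Decompose node/3: tup(node(e, L, V), T, U) ≐ tup(P, V, L),  op(V, tup(T, e, one)) ≐ op(e, U),  one ≐ one.
Decompose tup/3: node(e, L, V) ≐ P,  T ≐ V,  U ≐ L.
Bind P := node(e, L, V); no other remaining equation mentions P.
Bind T := V; substituting into the one remaining equation that mentions T gives: op(V, tup(V, e, one)) ≐ op(e, U).
Bind U := L; substituting into the one remaining equation that mentions U gives: op(V, tup(V, e, one)) ≐ op(e, L).
Decompose op/2: V ≐ e,  tup(V, e, one) ≐ L.
Bind V := e; substituting into the one remaining equation that mentions V gives: tup(e, e, one) ≐ L. Substituting into the earlier bindings gives P := node(e, L, e), T := e.
Bind L := tup(e, e, one); no other remaining equation mentions L. Substituting into the earlier bindings gives P := node(e, tup(e, e, one), e), U := tup(e, e, one).
Delete trivial equation one ≐ one.
Applying the MGU to either side gives node(tup(node(e, tup(e, e, one), e), e, tup(e, e, one)), op(e, tup(e, e, one)), one).

node(tup(node(e, tup(e, e, one), e), e, tup(e, e, one)), op(e, tup(e, e, one)), one)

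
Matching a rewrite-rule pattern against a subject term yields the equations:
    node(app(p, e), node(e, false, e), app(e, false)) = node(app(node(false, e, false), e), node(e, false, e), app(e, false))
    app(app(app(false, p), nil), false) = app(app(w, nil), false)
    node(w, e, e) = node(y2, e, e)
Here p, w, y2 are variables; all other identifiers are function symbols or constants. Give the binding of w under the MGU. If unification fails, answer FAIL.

Decompose node/3: app(p, e) = app(node(false, e, false), e),  node(e, false, e) = node(e, false, e),  app(e, false) = app(e, false).
Decompose app/2: p = node(false, e, false),  e = e.
Bind p := node(false, e, false); substituting into the one remaining equation that mentions p gives: app(app(app(false, node(false, e, false)), nil), false) = app(app(w, nil), false).
Delete trivial equation e = e.
Delete trivial equation node(e, false, e) = node(e, false, e).
Delete trivial equation app(e, false) = app(e, false).
Decompose app/2: app(app(false, node(false, e, false)), nil) = app(w, nil),  false = false.
Decompose app/2: app(false, node(false, e, false)) = w,  nil = nil.
Bind w := app(false, node(false, e, false)); substituting into the one remaining equation that mentions w gives: node(app(false, node(false, e, false)), e, e) = node(y2, e, e).
Delete trivial equation nil = nil.
Delete trivial equation false = false.
Decompose node/3: app(false, node(false, e, false)) = y2,  e = e,  e = e.
Bind y2 := app(false, node(false, e, false)); no other remaining equation mentions y2.
Delete trivial equation e = e.
Delete trivial equation e = e.
MGU = { p := node(false, e, false), w := app(false, node(false, e, false)), y2 := app(false, node(false, e, false)) }, so w := app(false, node(false, e, false)).

app(false, node(false, e, false))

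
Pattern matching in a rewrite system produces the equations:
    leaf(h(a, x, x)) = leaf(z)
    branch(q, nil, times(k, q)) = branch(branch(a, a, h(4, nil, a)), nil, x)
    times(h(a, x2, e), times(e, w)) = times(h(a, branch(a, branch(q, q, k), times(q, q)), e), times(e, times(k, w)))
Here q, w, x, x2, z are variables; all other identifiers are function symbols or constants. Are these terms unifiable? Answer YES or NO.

NO

Decompose leaf/1: h(a, x, x) = z.
Bind z := h(a, x, x); no other remaining equation mentions z.
Decompose branch/3: q = branch(a, a, h(4, nil, a)),  nil = nil,  times(k, q) = x.
Bind q := branch(a, a, h(4, nil, a)); substituting into the 2 remaining equations that mention q gives: times(k, branch(a, a, h(4, nil, a))) = x,  times(h(a, x2, e), times(e, w)) = times(h(a, branch(a, branch(branch(a, a, h(4, nil, a)), branch(a, a, h(4, nil, a)), k), times(branch(a, a, h(4, nil, a)), branch(a, a, h(4, nil, a)))), e), times(e, times(k, w))).
Delete trivial equation nil = nil.
Bind x := times(k, branch(a, a, h(4, nil, a))); no other remaining equation mentions x. Substituting into the earlier binding gives z := h(a, times(k, branch(a, a, h(4, nil, a))), times(k, branch(a, a, h(4, nil, a)))).
Decompose times/2: h(a, x2, e) = h(a, branch(a, branch(branch(a, a, h(4, nil, a)), branch(a, a, h(4, nil, a)), k), times(branch(a, a, h(4, nil, a)), branch(a, a, h(4, nil, a)))), e),  times(e, w) = times(e, times(k, w)).
Decompose h/3: a = a,  x2 = branch(a, branch(branch(a, a, h(4, nil, a)), branch(a, a, h(4, nil, a)), k), times(branch(a, a, h(4, nil, a)), branch(a, a, h(4, nil, a)))),  e = e.
Delete trivial equation a = a.
Bind x2 := branch(a, branch(branch(a, a, h(4, nil, a)), branch(a, a, h(4, nil, a)), k), times(branch(a, a, h(4, nil, a)), branch(a, a, h(4, nil, a)))); no other remaining equation mentions x2.
Delete trivial equation e = e.
Decompose times/2: e = e,  w = times(k, w).
Delete trivial equation e = e.
Occurs check fails: w occurs in times(k, w); the equation w = times(k, w) has no finite solution.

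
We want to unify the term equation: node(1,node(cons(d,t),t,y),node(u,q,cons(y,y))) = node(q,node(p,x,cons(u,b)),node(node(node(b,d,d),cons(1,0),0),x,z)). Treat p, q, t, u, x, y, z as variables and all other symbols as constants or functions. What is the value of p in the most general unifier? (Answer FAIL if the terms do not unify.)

cons(d,1)

Decompose node/3: 1 = q,  node(cons(d,t),t,y) = node(p,x,cons(u,b)),  node(u,q,cons(y,y)) = node(node(node(b,d,d),cons(1,0),0),x,z).
Bind q := 1; substituting into the one remaining equation that mentions q gives: node(u,1,cons(y,y)) = node(node(node(b,d,d),cons(1,0),0),x,z).
Decompose node/3: cons(d,t) = p,  t = x,  y = cons(u,b).
Bind p := cons(d,t); no other remaining equation mentions p.
Bind t := x; no other remaining equation mentions t. Substituting into the earlier binding gives p := cons(d,x).
Bind y := cons(u,b); substituting into the remaining equation gives: node(u,1,cons(cons(u,b),cons(u,b))) = node(node(node(b,d,d),cons(1,0),0),x,z).
Decompose node/3: u = node(node(b,d,d),cons(1,0),0),  1 = x,  cons(cons(u,b),cons(u,b)) = z.
Bind u := node(node(b,d,d),cons(1,0),0); substituting into the one remaining equation that mentions u gives: cons(cons(node(node(b,d,d),cons(1,0),0),b),cons(node(node(b,d,d),cons(1,0),0),b)) = z. Substituting into the earlier binding gives y := cons(node(node(b,d,d),cons(1,0),0),b).
Bind x := 1; no other remaining equation mentions x. Substituting into the earlier bindings gives p := cons(d,1), t := 1.
Bind z := cons(cons(node(node(b,d,d),cons(1,0),0),b),cons(node(node(b,d,d),cons(1,0),0),b)).
MGU = { q -> 1, p -> cons(d,1), t -> 1, y -> cons(node(node(b,d,d),cons(1,0),0),b), u -> node(node(b,d,d),cons(1,0),0), x -> 1, z -> cons(cons(node(node(b,d,d),cons(1,0),0),b),cons(node(node(b,d,d),cons(1,0),0),b)) }, so p -> cons(d,1).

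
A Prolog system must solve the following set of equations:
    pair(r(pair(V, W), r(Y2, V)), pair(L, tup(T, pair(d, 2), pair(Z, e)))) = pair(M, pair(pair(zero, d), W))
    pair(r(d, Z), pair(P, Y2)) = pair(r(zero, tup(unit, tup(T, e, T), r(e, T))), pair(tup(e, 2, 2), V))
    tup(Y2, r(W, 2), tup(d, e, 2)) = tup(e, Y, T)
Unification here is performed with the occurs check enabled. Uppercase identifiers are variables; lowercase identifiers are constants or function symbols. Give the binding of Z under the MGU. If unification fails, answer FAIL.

Decompose pair/2: r(pair(V, W), r(Y2, V)) = M,  pair(L, tup(T, pair(d, 2), pair(Z, e))) = pair(pair(zero, d), W).
Bind M := r(pair(V, W), r(Y2, V)); no other remaining equation mentions M.
Decompose pair/2: L = pair(zero, d),  tup(T, pair(d, 2), pair(Z, e)) = W.
Bind L := pair(zero, d); no other remaining equation mentions L.
Bind W := tup(T, pair(d, 2), pair(Z, e)); substituting into the one remaining equation that mentions W gives: tup(Y2, r(tup(T, pair(d, 2), pair(Z, e)), 2), tup(d, e, 2)) = tup(e, Y, T). Substituting into the earlier binding gives M := r(pair(V, tup(T, pair(d, 2), pair(Z, e))), r(Y2, V)).
Decompose pair/2: r(d, Z) = r(zero, tup(unit, tup(T, e, T), r(e, T))),  pair(P, Y2) = pair(tup(e, 2, 2), V).
Decompose r/2: d = zero,  Z = tup(unit, tup(T, e, T), r(e, T)).
Clash: constants d and zero differ; no unifier exists.

FAIL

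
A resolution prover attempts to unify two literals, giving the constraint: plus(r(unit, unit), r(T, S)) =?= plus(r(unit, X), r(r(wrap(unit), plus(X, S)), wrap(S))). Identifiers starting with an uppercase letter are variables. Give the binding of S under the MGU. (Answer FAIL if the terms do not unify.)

FAIL

Decompose plus/2: r(unit, unit) =?= r(unit, X),  r(T, S) =?= r(r(wrap(unit), plus(X, S)), wrap(S)).
Decompose r/2: unit =?= unit,  unit =?= X.
Delete trivial equation unit =?= unit.
Bind X := unit; substituting into the remaining equation gives: r(T, S) =?= r(r(wrap(unit), plus(unit, S)), wrap(S)).
Decompose r/2: T =?= r(wrap(unit), plus(unit, S)),  S =?= wrap(S).
Bind T := r(wrap(unit), plus(unit, S)); no other remaining equation mentions T.
Occurs check fails: S occurs in wrap(S); the equation S =?= wrap(S) has no finite solution.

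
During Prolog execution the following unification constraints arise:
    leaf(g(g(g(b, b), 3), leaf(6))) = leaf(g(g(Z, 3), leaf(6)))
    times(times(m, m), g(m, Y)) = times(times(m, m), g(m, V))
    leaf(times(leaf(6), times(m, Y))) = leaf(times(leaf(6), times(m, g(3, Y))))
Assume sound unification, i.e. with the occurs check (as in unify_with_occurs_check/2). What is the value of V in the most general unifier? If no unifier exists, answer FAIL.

Decompose leaf/1: g(g(g(b, b), 3), leaf(6)) = g(g(Z, 3), leaf(6)).
Decompose g/2: g(g(b, b), 3) = g(Z, 3),  leaf(6) = leaf(6).
Decompose g/2: g(b, b) = Z,  3 = 3.
Bind Z := g(b, b); no other remaining equation mentions Z.
Delete trivial equation 3 = 3.
Delete trivial equation leaf(6) = leaf(6).
Decompose times/2: times(m, m) = times(m, m),  g(m, Y) = g(m, V).
Delete trivial equation times(m, m) = times(m, m).
Decompose g/2: m = m,  Y = V.
Delete trivial equation m = m.
Bind Y := V; substituting into the remaining equation gives: leaf(times(leaf(6), times(m, V))) = leaf(times(leaf(6), times(m, g(3, V)))).
Decompose leaf/1: times(leaf(6), times(m, V)) = times(leaf(6), times(m, g(3, V))).
Decompose times/2: leaf(6) = leaf(6),  times(m, V) = times(m, g(3, V)).
Delete trivial equation leaf(6) = leaf(6).
Decompose times/2: m = m,  V = g(3, V).
Delete trivial equation m = m.
Occurs check fails: V occurs in g(3, V); the equation V = g(3, V) has no finite solution.

FAIL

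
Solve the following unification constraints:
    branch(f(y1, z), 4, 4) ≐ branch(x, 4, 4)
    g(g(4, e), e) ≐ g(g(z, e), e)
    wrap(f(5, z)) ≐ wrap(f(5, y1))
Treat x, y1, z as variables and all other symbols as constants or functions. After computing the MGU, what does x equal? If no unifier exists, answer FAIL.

Decompose branch/3: f(y1, z) ≐ x,  4 ≐ 4,  4 ≐ 4.
Bind x := f(y1, z); no other remaining equation mentions x.
Delete trivial equation 4 ≐ 4.
Delete trivial equation 4 ≐ 4.
Decompose g/2: g(4, e) ≐ g(z, e),  e ≐ e.
Decompose g/2: 4 ≐ z,  e ≐ e.
Bind z := 4; substituting into the one remaining equation that mentions z gives: wrap(f(5, 4)) ≐ wrap(f(5, y1)). Substituting into the earlier binding gives x := f(y1, 4).
Delete trivial equation e ≐ e.
Delete trivial equation e ≐ e.
Decompose wrap/1: f(5, 4) ≐ f(5, y1).
Decompose f/2: 5 ≐ 5,  4 ≐ y1.
Delete trivial equation 5 ≐ 5.
Bind y1 := 4. Substituting into the earlier binding gives x := f(4, 4).
MGU = { x := f(4, 4), z := 4, y1 := 4 }, so x := f(4, 4).

f(4, 4)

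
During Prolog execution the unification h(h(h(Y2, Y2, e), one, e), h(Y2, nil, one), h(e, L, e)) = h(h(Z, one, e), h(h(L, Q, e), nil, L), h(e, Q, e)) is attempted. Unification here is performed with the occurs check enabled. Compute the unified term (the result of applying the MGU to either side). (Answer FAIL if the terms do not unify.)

Decompose h/3: h(h(Y2, Y2, e), one, e) = h(Z, one, e),  h(Y2, nil, one) = h(h(L, Q, e), nil, L),  h(e, L, e) = h(e, Q, e).
Decompose h/3: h(Y2, Y2, e) = Z,  one = one,  e = e.
Bind Z := h(Y2, Y2, e); no other remaining equation mentions Z.
Delete trivial equation one = one.
Delete trivial equation e = e.
Decompose h/3: Y2 = h(L, Q, e),  nil = nil,  one = L.
Bind Y2 := h(L, Q, e); no other remaining equation mentions Y2. Substituting into the earlier binding gives Z := h(h(L, Q, e), h(L, Q, e), e).
Delete trivial equation nil = nil.
Bind L := one; substituting into the remaining equation gives: h(e, one, e) = h(e, Q, e). Substituting into the earlier bindings gives Z := h(h(one, Q, e), h(one, Q, e), e), Y2 := h(one, Q, e).
Decompose h/3: e = e,  one = Q,  e = e.
Delete trivial equation e = e.
Bind Q := one; no other remaining equation mentions Q. Substituting into the earlier bindings gives Z := h(h(one, one, e), h(one, one, e), e), Y2 := h(one, one, e).
Delete trivial equation e = e.
Applying the MGU to either side gives h(h(h(h(one, one, e), h(one, one, e), e), one, e), h(h(one, one, e), nil, one), h(e, one, e)).

h(h(h(h(one, one, e), h(one, one, e), e), one, e), h(h(one, one, e), nil, one), h(e, one, e))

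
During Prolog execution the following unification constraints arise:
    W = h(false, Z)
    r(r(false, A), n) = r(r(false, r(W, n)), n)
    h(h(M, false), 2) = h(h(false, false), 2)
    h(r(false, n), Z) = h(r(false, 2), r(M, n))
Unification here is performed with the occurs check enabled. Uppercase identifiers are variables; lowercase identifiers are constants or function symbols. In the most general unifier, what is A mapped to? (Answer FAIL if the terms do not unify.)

Bind W := h(false, Z); substituting into the one remaining equation that mentions W gives: r(r(false, A), n) = r(r(false, r(h(false, Z), n)), n).
Decompose r/2: r(false, A) = r(false, r(h(false, Z), n)),  n = n.
Decompose r/2: false = false,  A = r(h(false, Z), n).
Delete trivial equation false = false.
Bind A := r(h(false, Z), n); no other remaining equation mentions A.
Delete trivial equation n = n.
Decompose h/2: h(M, false) = h(false, false),  2 = 2.
Decompose h/2: M = false,  false = false.
Bind M := false; substituting into the one remaining equation that mentions M gives: h(r(false, n), Z) = h(r(false, 2), r(false, n)).
Delete trivial equation false = false.
Delete trivial equation 2 = 2.
Decompose h/2: r(false, n) = r(false, 2),  Z = r(false, n).
Decompose r/2: false = false,  n = 2.
Delete trivial equation false = false.
Clash: constants n and 2 differ; no unifier exists.

FAIL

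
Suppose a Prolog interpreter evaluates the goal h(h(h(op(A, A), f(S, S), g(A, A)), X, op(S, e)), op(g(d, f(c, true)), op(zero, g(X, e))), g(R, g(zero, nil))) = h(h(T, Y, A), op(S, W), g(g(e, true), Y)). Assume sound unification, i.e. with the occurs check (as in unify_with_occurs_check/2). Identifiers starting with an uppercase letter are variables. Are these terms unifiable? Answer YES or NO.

YES

Decompose h/3: h(h(op(A, A), f(S, S), g(A, A)), X, op(S, e)) = h(T, Y, A),  op(g(d, f(c, true)), op(zero, g(X, e))) = op(S, W),  g(R, g(zero, nil)) = g(g(e, true), Y).
Decompose h/3: h(op(A, A), f(S, S), g(A, A)) = T,  X = Y,  op(S, e) = A.
Bind T := h(op(A, A), f(S, S), g(A, A)); no other remaining equation mentions T.
Bind X := Y; substituting into the one remaining equation that mentions X gives: op(g(d, f(c, true)), op(zero, g(Y, e))) = op(S, W).
Bind A := op(S, e); no other remaining equation mentions A. Substituting into the earlier binding gives T := h(op(op(S, e), op(S, e)), f(S, S), g(op(S, e), op(S, e))).
Decompose op/2: g(d, f(c, true)) = S,  op(zero, g(Y, e)) = W.
Bind S := g(d, f(c, true)); no other remaining equation mentions S. Substituting into the earlier bindings gives T := h(op(op(g(d, f(c, true)), e), op(g(d, f(c, true)), e)), f(g(d, f(c, true)), g(d, f(c, true))), g(op(g(d, f(c, true)), e), op(g(d, f(c, true)), e))), A := op(g(d, f(c, true)), e).
Bind W := op(zero, g(Y, e)); no other remaining equation mentions W.
Decompose g/2: R = g(e, true),  g(zero, nil) = Y.
Bind R := g(e, true); no other remaining equation mentions R.
Bind Y := g(zero, nil). Substituting into the earlier bindings gives X := g(zero, nil), W := op(zero, g(g(zero, nil), e)).
No equations remain and no clash or occurs-check failure arose, so a unifier exists.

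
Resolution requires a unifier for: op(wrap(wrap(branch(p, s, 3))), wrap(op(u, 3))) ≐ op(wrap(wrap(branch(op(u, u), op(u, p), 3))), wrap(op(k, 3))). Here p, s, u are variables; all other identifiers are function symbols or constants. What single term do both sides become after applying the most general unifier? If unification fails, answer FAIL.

op(wrap(wrap(branch(op(k, k), op(k, op(k, k)), 3))), wrap(op(k, 3)))

Decompose op/2: wrap(wrap(branch(p, s, 3))) ≐ wrap(wrap(branch(op(u, u), op(u, p), 3))),  wrap(op(u, 3)) ≐ wrap(op(k, 3)).
Decompose wrap/1: wrap(branch(p, s, 3)) ≐ wrap(branch(op(u, u), op(u, p), 3)).
Decompose wrap/1: branch(p, s, 3) ≐ branch(op(u, u), op(u, p), 3).
Decompose branch/3: p ≐ op(u, u),  s ≐ op(u, p),  3 ≐ 3.
Bind p := op(u, u); substituting into the one remaining equation that mentions p gives: s ≐ op(u, op(u, u)).
Bind s := op(u, op(u, u)); no other remaining equation mentions s.
Delete trivial equation 3 ≐ 3.
Decompose wrap/1: op(u, 3) ≐ op(k, 3).
Decompose op/2: u ≐ k,  3 ≐ 3.
Bind u := k; no other remaining equation mentions u. Substituting into the earlier bindings gives p := op(k, k), s := op(k, op(k, k)).
Delete trivial equation 3 ≐ 3.
Applying the MGU to either side gives op(wrap(wrap(branch(op(k, k), op(k, op(k, k)), 3))), wrap(op(k, 3))).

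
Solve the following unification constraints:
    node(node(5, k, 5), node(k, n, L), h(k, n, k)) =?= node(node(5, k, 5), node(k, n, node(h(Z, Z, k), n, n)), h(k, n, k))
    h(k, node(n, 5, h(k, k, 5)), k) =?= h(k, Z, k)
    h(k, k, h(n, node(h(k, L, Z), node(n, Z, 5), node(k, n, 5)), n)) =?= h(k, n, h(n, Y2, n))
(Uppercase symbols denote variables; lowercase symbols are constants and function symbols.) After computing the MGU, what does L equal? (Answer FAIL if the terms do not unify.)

Decompose node/3: node(5, k, 5) =?= node(5, k, 5),  node(k, n, L) =?= node(k, n, node(h(Z, Z, k), n, n)),  h(k, n, k) =?= h(k, n, k).
Delete trivial equation node(5, k, 5) =?= node(5, k, 5).
Decompose node/3: k =?= k,  n =?= n,  L =?= node(h(Z, Z, k), n, n).
Delete trivial equation k =?= k.
Delete trivial equation n =?= n.
Bind L := node(h(Z, Z, k), n, n); substituting into the one remaining equation that mentions L gives: h(k, k, h(n, node(h(k, node(h(Z, Z, k), n, n), Z), node(n, Z, 5), node(k, n, 5)), n)) =?= h(k, n, h(n, Y2, n)).
Delete trivial equation h(k, n, k) =?= h(k, n, k).
Decompose h/3: k =?= k,  node(n, 5, h(k, k, 5)) =?= Z,  k =?= k.
Delete trivial equation k =?= k.
Bind Z := node(n, 5, h(k, k, 5)); substituting into the one remaining equation that mentions Z gives: h(k, k, h(n, node(h(k, node(h(node(n, 5, h(k, k, 5)), node(n, 5, h(k, k, 5)), k), n, n), node(n, 5, h(k, k, 5))), node(n, node(n, 5, h(k, k, 5)), 5), node(k, n, 5)), n)) =?= h(k, n, h(n, Y2, n)). Substituting into the earlier binding gives L := node(h(node(n, 5, h(k, k, 5)), node(n, 5, h(k, k, 5)), k), n, n).
Delete trivial equation k =?= k.
Decompose h/3: k =?= k,  k =?= n,  h(n, node(h(k, node(h(node(n, 5, h(k, k, 5)), node(n, 5, h(k, k, 5)), k), n, n), node(n, 5, h(k, k, 5))), node(n, node(n, 5, h(k, k, 5)), 5), node(k, n, 5)), n) =?= h(n, Y2, n).
Delete trivial equation k =?= k.
Clash: constants k and n differ; no unifier exists.

FAIL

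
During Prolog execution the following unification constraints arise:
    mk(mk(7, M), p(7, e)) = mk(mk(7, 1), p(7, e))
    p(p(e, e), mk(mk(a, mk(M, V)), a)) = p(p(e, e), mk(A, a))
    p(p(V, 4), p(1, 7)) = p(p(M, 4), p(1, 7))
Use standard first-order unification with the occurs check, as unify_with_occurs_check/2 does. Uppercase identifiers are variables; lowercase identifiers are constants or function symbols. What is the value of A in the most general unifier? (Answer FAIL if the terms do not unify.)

Decompose mk/2: mk(7, M) = mk(7, 1),  p(7, e) = p(7, e).
Decompose mk/2: 7 = 7,  M = 1.
Delete trivial equation 7 = 7.
Bind M := 1; substituting into the 2 remaining equations that mention M gives: p(p(e, e), mk(mk(a, mk(1, V)), a)) = p(p(e, e), mk(A, a)),  p(p(V, 4), p(1, 7)) = p(p(1, 4), p(1, 7)).
Delete trivial equation p(7, e) = p(7, e).
Decompose p/2: p(e, e) = p(e, e),  mk(mk(a, mk(1, V)), a) = mk(A, a).
Delete trivial equation p(e, e) = p(e, e).
Decompose mk/2: mk(a, mk(1, V)) = A,  a = a.
Bind A := mk(a, mk(1, V)); no other remaining equation mentions A.
Delete trivial equation a = a.
Decompose p/2: p(V, 4) = p(1, 4),  p(1, 7) = p(1, 7).
Decompose p/2: V = 1,  4 = 4.
Bind V := 1; no other remaining equation mentions V. Substituting into the earlier binding gives A := mk(a, mk(1, 1)).
Delete trivial equation 4 = 4.
Delete trivial equation p(1, 7) = p(1, 7).
MGU = { M ↦ 1, A ↦ mk(a, mk(1, 1)), V ↦ 1 }, so A ↦ mk(a, mk(1, 1)).

mk(a, mk(1, 1))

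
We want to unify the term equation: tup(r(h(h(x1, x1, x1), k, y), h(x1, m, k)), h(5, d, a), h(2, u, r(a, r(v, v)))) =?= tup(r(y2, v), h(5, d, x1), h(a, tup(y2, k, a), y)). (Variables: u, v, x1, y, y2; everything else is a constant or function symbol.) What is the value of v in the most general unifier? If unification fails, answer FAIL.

Decompose tup/3: r(h(h(x1, x1, x1), k, y), h(x1, m, k)) =?= r(y2, v),  h(5, d, a) =?= h(5, d, x1),  h(2, u, r(a, r(v, v))) =?= h(a, tup(y2, k, a), y).
Decompose r/2: h(h(x1, x1, x1), k, y) =?= y2,  h(x1, m, k) =?= v.
Bind y2 := h(h(x1, x1, x1), k, y); substituting into the one remaining equation that mentions y2 gives: h(2, u, r(a, r(v, v))) =?= h(a, tup(h(h(x1, x1, x1), k, y), k, a), y).
Bind v := h(x1, m, k); substituting into the one remaining equation that mentions v gives: h(2, u, r(a, r(h(x1, m, k), h(x1, m, k)))) =?= h(a, tup(h(h(x1, x1, x1), k, y), k, a), y).
Decompose h/3: 5 =?= 5,  d =?= d,  a =?= x1.
Delete trivial equation 5 =?= 5.
Delete trivial equation d =?= d.
Bind x1 := a; substituting into the remaining equation gives: h(2, u, r(a, r(h(a, m, k), h(a, m, k)))) =?= h(a, tup(h(h(a, a, a), k, y), k, a), y). Substituting into the earlier bindings gives y2 := h(h(a, a, a), k, y), v := h(a, m, k).
Decompose h/3: 2 =?= a,  u =?= tup(h(h(a, a, a), k, y), k, a),  r(a, r(h(a, m, k), h(a, m, k))) =?= y.
Clash: constants 2 and a differ; no unifier exists.

FAIL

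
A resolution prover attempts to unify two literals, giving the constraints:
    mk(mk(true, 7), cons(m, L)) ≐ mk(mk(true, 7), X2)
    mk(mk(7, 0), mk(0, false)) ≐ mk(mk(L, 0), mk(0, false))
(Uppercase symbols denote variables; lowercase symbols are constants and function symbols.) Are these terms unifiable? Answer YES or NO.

Decompose mk/2: mk(true, 7) ≐ mk(true, 7),  cons(m, L) ≐ X2.
Delete trivial equation mk(true, 7) ≐ mk(true, 7).
Bind X2 := cons(m, L); no other remaining equation mentions X2.
Decompose mk/2: mk(7, 0) ≐ mk(L, 0),  mk(0, false) ≐ mk(0, false).
Decompose mk/2: 7 ≐ L,  0 ≐ 0.
Bind L := 7; no other remaining equation mentions L. Substituting into the earlier binding gives X2 := cons(m, 7).
Delete trivial equation 0 ≐ 0.
Delete trivial equation mk(0, false) ≐ mk(0, false).
No equations remain and no clash or occurs-check failure arose, so a unifier exists.

YES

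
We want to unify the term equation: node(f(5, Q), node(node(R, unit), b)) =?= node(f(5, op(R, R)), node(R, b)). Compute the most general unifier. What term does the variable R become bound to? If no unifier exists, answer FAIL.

Decompose node/2: f(5, Q) =?= f(5, op(R, R)),  node(node(R, unit), b) =?= node(R, b).
Decompose f/2: 5 =?= 5,  Q =?= op(R, R).
Delete trivial equation 5 =?= 5.
Bind Q := op(R, R); no other remaining equation mentions Q.
Decompose node/2: node(R, unit) =?= R,  b =?= b.
Occurs check fails: R occurs in node(R, unit); the equation R =?= node(R, unit) has no finite solution.

FAIL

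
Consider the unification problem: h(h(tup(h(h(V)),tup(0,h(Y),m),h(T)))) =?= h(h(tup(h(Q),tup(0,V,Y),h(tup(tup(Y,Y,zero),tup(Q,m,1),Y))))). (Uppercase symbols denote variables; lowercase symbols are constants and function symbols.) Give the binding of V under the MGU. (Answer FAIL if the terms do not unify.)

Decompose h/1: h(tup(h(h(V)),tup(0,h(Y),m),h(T))) =?= h(tup(h(Q),tup(0,V,Y),h(tup(tup(Y,Y,zero),tup(Q,m,1),Y)))).
Decompose h/1: tup(h(h(V)),tup(0,h(Y),m),h(T)) =?= tup(h(Q),tup(0,V,Y),h(tup(tup(Y,Y,zero),tup(Q,m,1),Y))).
Decompose tup/3: h(h(V)) =?= h(Q),  tup(0,h(Y),m) =?= tup(0,V,Y),  h(T) =?= h(tup(tup(Y,Y,zero),tup(Q,m,1),Y)).
Decompose h/1: h(V) =?= Q.
Bind Q := h(V); substituting into the one remaining equation that mentions Q gives: h(T) =?= h(tup(tup(Y,Y,zero),tup(h(V),m,1),Y)).
Decompose tup/3: 0 =?= 0,  h(Y) =?= V,  m =?= Y.
Delete trivial equation 0 =?= 0.
Bind V := h(Y); substituting into the one remaining equation that mentions V gives: h(T) =?= h(tup(tup(Y,Y,zero),tup(h(h(Y)),m,1),Y)). Substituting into the earlier binding gives Q := h(h(Y)).
Bind Y := m; substituting into the remaining equation gives: h(T) =?= h(tup(tup(m,m,zero),tup(h(h(m)),m,1),m)). Substituting into the earlier bindings gives Q := h(h(m)), V := h(m).
Decompose h/1: T =?= tup(tup(m,m,zero),tup(h(h(m)),m,1),m).
Bind T := tup(tup(m,m,zero),tup(h(h(m)),m,1),m).
MGU = { Q := h(h(m)), V := h(m), Y := m, T := tup(tup(m,m,zero),tup(h(h(m)),m,1),m) }, so V := h(m).

h(m)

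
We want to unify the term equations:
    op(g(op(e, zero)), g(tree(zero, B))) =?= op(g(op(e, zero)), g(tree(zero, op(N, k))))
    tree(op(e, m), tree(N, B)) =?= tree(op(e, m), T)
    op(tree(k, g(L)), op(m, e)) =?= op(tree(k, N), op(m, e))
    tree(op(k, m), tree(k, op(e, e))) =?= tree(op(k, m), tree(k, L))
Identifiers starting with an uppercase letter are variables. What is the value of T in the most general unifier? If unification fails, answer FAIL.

Decompose op/2: g(op(e, zero)) =?= g(op(e, zero)),  g(tree(zero, B)) =?= g(tree(zero, op(N, k))).
Delete trivial equation g(op(e, zero)) =?= g(op(e, zero)).
Decompose g/1: tree(zero, B) =?= tree(zero, op(N, k)).
Decompose tree/2: zero =?= zero,  B =?= op(N, k).
Delete trivial equation zero =?= zero.
Bind B := op(N, k); substituting into the one remaining equation that mentions B gives: tree(op(e, m), tree(N, op(N, k))) =?= tree(op(e, m), T).
Decompose tree/2: op(e, m) =?= op(e, m),  tree(N, op(N, k)) =?= T.
Delete trivial equation op(e, m) =?= op(e, m).
Bind T := tree(N, op(N, k)); no other remaining equation mentions T.
Decompose op/2: tree(k, g(L)) =?= tree(k, N),  op(m, e) =?= op(m, e).
Decompose tree/2: k =?= k,  g(L) =?= N.
Delete trivial equation k =?= k.
Bind N := g(L); no other remaining equation mentions N. Substituting into the earlier bindings gives B := op(g(L), k), T := tree(g(L), op(g(L), k)).
Delete trivial equation op(m, e) =?= op(m, e).
Decompose tree/2: op(k, m) =?= op(k, m),  tree(k, op(e, e)) =?= tree(k, L).
Delete trivial equation op(k, m) =?= op(k, m).
Decompose tree/2: k =?= k,  op(e, e) =?= L.
Delete trivial equation k =?= k.
Bind L := op(e, e). Substituting into the earlier bindings gives B := op(g(op(e, e)), k), T := tree(g(op(e, e)), op(g(op(e, e)), k)), N := g(op(e, e)).
MGU = { B ↦ op(g(op(e, e)), k), T ↦ tree(g(op(e, e)), op(g(op(e, e)), k)), N ↦ g(op(e, e)), L ↦ op(e, e) }, so T ↦ tree(g(op(e, e)), op(g(op(e, e)), k)).

tree(g(op(e, e)), op(g(op(e, e)), k))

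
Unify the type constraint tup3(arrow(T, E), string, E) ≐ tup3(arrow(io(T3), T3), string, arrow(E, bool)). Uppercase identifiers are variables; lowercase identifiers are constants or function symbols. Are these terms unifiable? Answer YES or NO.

NO

Decompose tup3/3: arrow(T, E) ≐ arrow(io(T3), T3),  string ≐ string,  E ≐ arrow(E, bool).
Decompose arrow/2: T ≐ io(T3),  E ≐ T3.
Bind T := io(T3); no other remaining equation mentions T.
Bind E := T3; substituting into the one remaining equation that mentions E gives: T3 ≐ arrow(T3, bool).
Delete trivial equation string ≐ string.
Occurs check fails: T3 occurs in arrow(T3, bool); the equation T3 ≐ arrow(T3, bool) has no finite solution.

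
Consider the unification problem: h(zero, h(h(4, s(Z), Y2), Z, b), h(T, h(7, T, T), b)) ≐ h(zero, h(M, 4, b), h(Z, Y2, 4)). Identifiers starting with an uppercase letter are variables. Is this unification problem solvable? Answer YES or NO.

NO

Decompose h/3: zero ≐ zero,  h(h(4, s(Z), Y2), Z, b) ≐ h(M, 4, b),  h(T, h(7, T, T), b) ≐ h(Z, Y2, 4).
Delete trivial equation zero ≐ zero.
Decompose h/3: h(4, s(Z), Y2) ≐ M,  Z ≐ 4,  b ≐ b.
Bind M := h(4, s(Z), Y2); no other remaining equation mentions M.
Bind Z := 4; substituting into the one remaining equation that mentions Z gives: h(T, h(7, T, T), b) ≐ h(4, Y2, 4). Substituting into the earlier binding gives M := h(4, s(4), Y2).
Delete trivial equation b ≐ b.
Decompose h/3: T ≐ 4,  h(7, T, T) ≐ Y2,  b ≐ 4.
Bind T := 4; substituting into the one remaining equation that mentions T gives: h(7, 4, 4) ≐ Y2.
Bind Y2 := h(7, 4, 4); no other remaining equation mentions Y2. Substituting into the earlier binding gives M := h(4, s(4), h(7, 4, 4)).
Clash: constants b and 4 differ; no unifier exists.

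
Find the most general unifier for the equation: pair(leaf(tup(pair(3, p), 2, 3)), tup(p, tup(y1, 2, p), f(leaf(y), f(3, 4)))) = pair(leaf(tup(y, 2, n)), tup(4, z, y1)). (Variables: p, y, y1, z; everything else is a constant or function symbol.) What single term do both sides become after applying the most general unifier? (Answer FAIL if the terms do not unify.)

FAIL

Decompose pair/2: leaf(tup(pair(3, p), 2, 3)) = leaf(tup(y, 2, n)),  tup(p, tup(y1, 2, p), f(leaf(y), f(3, 4))) = tup(4, z, y1).
Decompose leaf/1: tup(pair(3, p), 2, 3) = tup(y, 2, n).
Decompose tup/3: pair(3, p) = y,  2 = 2,  3 = n.
Bind y := pair(3, p); substituting into the one remaining equation that mentions y gives: tup(p, tup(y1, 2, p), f(leaf(pair(3, p)), f(3, 4))) = tup(4, z, y1).
Delete trivial equation 2 = 2.
Clash: constants 3 and n differ; no unifier exists.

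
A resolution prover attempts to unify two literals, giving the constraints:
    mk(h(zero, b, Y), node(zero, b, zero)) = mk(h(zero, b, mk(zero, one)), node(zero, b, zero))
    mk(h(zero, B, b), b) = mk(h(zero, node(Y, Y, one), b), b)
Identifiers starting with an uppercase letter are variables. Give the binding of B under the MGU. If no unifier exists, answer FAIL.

Decompose mk/2: h(zero, b, Y) = h(zero, b, mk(zero, one)),  node(zero, b, zero) = node(zero, b, zero).
Decompose h/3: zero = zero,  b = b,  Y = mk(zero, one).
Delete trivial equation zero = zero.
Delete trivial equation b = b.
Bind Y := mk(zero, one); substituting into the one remaining equation that mentions Y gives: mk(h(zero, B, b), b) = mk(h(zero, node(mk(zero, one), mk(zero, one), one), b), b).
Delete trivial equation node(zero, b, zero) = node(zero, b, zero).
Decompose mk/2: h(zero, B, b) = h(zero, node(mk(zero, one), mk(zero, one), one), b),  b = b.
Decompose h/3: zero = zero,  B = node(mk(zero, one), mk(zero, one), one),  b = b.
Delete trivial equation zero = zero.
Bind B := node(mk(zero, one), mk(zero, one), one); no other remaining equation mentions B.
Delete trivial equation b = b.
Delete trivial equation b = b.
MGU = { Y -> mk(zero, one), B -> node(mk(zero, one), mk(zero, one), one) }, so B -> node(mk(zero, one), mk(zero, one), one).

node(mk(zero, one), mk(zero, one), one)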